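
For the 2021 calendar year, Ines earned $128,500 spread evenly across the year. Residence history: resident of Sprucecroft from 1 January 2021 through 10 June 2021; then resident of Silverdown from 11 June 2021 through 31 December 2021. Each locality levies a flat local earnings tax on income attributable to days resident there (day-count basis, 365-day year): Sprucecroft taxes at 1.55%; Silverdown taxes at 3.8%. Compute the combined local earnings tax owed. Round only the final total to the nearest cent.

Sprucecroft, 1 January – 10 June 2021: 161 days → $128,500 × 1.55% × 161/365 = $878.5527
Silverdown, 11 June – 31 December 2021: 204 days → $128,500 × 3.8% × 204/365 = $2,729.1288
Total = $3,607.6815

$3,607.68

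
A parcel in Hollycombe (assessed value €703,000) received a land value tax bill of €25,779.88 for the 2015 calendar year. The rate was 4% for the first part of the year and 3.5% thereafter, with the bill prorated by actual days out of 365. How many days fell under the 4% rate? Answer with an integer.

Let d = days at the first rate; then 365 − d days at the second rate.
€703,000 × [4%·d + 3.5%·(365−d)] / 365 = €25,779.88
Solving gives d = 122, so the new rate took effect on May 3, 2015.

122 days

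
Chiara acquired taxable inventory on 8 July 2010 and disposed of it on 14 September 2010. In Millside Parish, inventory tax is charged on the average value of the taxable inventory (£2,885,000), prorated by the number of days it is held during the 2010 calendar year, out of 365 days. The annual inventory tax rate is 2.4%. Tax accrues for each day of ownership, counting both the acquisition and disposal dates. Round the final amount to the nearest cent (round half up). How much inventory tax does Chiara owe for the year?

£13,089.21

Days held (8 July – 14 September 2010): 69 out of 365
Tax = £2,885,000 × 2.4% × 69/365 = £13,089.2055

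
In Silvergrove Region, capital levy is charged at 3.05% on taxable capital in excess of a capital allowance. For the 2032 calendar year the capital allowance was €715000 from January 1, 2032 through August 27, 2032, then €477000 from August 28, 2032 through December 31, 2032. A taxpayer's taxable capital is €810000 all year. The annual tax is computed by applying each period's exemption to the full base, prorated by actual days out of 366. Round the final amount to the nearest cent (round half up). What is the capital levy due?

January 1 – August 27, 2032: 240 days, exemption €715000 → (€810000 − €715000) × 3.05% × 240/366 = €1900.0000
August 28 – December 31, 2032: 126 days, exemption €477000 → (€810000 − €477000) × 3.05% × 126/366 = €3496.5000
Total = €5396.5000

€5396.50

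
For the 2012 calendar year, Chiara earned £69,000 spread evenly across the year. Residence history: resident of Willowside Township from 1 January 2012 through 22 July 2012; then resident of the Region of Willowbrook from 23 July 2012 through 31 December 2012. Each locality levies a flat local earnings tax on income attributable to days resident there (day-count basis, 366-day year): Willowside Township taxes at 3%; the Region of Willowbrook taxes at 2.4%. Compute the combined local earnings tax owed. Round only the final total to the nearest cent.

£1,886.75

Willowside Township, 1 January – 22 July 2012: 204 days → £69,000 × 3% × 204/366 = £1,153.7705
The Region of Willowbrook, 23 July – 31 December 2012: 162 days → £69,000 × 2.4% × 162/366 = £732.9836
Total = £1,886.7541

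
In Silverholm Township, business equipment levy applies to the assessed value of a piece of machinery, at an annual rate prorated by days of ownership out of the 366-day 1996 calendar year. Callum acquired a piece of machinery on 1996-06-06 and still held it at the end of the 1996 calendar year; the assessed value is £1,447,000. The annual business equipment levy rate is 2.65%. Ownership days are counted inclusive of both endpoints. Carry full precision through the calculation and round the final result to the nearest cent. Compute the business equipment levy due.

£21,896.75

Days held (1996-06-06 to 1996-12-31): 209 out of 366
Tax = £1,447,000 × 2.65% × 209/366 = £21,896.7473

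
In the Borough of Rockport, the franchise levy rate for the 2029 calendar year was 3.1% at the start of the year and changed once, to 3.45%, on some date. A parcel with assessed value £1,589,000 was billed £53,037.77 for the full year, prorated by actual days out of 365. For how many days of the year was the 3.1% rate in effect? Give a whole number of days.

Let d = days at the first rate; then 365 − d days at the second rate.
£1,589,000 × [3.1%·d + 3.45%·(365−d)] / 365 = £53,037.77
Solving gives d = 117, so the new rate took effect on April 28, 2029.

117 days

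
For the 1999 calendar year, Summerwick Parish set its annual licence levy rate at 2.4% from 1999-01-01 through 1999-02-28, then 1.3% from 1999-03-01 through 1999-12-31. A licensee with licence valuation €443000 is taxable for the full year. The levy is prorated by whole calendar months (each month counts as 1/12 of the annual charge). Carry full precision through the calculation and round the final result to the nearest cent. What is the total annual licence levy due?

1999-01-01 to 1999-02-28: 2 months at 2.4% → €443000 × 2.4% × 2/12 = €1772.0000
1999-03-01 to 1999-12-31: 10 months at 1.3% → €443000 × 1.3% × 10/12 = €4799.1667
Total = €6571.1667

€6571.17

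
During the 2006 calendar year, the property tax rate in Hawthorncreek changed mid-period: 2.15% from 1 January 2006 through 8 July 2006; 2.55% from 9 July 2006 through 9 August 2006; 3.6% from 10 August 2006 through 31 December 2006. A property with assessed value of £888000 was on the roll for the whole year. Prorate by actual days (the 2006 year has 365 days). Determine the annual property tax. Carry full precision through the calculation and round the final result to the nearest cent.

£24483.25

1 January – 8 July 2006: 189 days at 2.15% → £888000 × 2.15% × 189/365 = £9885.9945
9 July – 9 August 2006: 32 days at 2.55% → £888000 × 2.55% × 32/365 = £1985.2274
10 August – 31 December 2006: 144 days at 3.6% → £888000 × 3.6% × 144/365 = £12612.0329
Total = £24483.2548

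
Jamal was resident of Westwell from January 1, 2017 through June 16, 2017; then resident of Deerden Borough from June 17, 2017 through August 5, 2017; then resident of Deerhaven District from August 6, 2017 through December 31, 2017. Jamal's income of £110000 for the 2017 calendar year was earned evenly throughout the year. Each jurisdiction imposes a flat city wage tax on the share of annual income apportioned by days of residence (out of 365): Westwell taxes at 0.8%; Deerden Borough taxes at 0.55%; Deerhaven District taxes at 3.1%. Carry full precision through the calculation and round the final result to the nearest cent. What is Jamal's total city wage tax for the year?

£1868.19

Westwell, January 1 – June 16, 2017: 167 days → £110000 × 0.8% × 167/365 = £402.6301
Deerden Borough, June 17 – August 5, 2017: 50 days → £110000 × 0.55% × 50/365 = £82.8767
Deerhaven District, August 6 – December 31, 2017: 148 days → £110000 × 3.1% × 148/365 = £1382.6849
Total = £1868.1918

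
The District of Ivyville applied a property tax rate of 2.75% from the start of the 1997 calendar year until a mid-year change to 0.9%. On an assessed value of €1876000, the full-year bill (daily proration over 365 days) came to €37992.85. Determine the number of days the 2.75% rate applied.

Let d = days at the first rate; then 365 − d days at the second rate.
€1876000 × [2.75%·d + 0.9%·(365−d)] / 365 = €37992.85
Solving gives d = 222, so the new rate took effect on August 11, 1997.

222 days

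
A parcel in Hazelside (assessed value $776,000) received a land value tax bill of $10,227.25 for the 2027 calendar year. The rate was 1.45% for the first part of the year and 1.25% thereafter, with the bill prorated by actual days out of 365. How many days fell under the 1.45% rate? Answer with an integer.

Let d = days at the first rate; then 365 − d days at the second rate.
$776,000 × [1.45%·d + 1.25%·(365−d)] / 365 = $10,227.25
Solving gives d = 124, so the new rate took effect on 5 May 2027.

124 days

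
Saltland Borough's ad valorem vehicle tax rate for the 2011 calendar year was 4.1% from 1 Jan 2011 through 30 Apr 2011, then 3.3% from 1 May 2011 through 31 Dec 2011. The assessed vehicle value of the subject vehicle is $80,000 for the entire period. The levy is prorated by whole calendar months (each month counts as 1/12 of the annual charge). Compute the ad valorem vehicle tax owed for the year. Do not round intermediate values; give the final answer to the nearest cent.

$2,853.33

1 Jan – 30 Apr 2011: 4 months at 4.1% → $80,000 × 4.1% × 4/12 = $1,093.3333
1 May – 31 Dec 2011: 8 months at 3.3% → $80,000 × 3.3% × 8/12 = $1,760.0000
Total = $2,853.3333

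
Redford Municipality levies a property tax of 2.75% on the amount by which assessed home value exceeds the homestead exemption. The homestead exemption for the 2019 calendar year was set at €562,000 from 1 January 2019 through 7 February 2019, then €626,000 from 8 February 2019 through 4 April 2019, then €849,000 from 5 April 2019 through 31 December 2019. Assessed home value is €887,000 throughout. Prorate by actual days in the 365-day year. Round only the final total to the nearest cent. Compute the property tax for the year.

€2,807.56

1 January – 7 February 2019: 38 days, exemption €562,000 → (€887,000 − €562,000) × 2.75% × 38/365 = €930.4795
8 February – 4 April 2019: 56 days, exemption €626,000 → (€887,000 − €626,000) × 2.75% × 56/365 = €1,101.2055
5 April – 31 December 2019: 271 days, exemption €849,000 → (€887,000 − €849,000) × 2.75% × 271/365 = €775.8767
Total = €2,807.5616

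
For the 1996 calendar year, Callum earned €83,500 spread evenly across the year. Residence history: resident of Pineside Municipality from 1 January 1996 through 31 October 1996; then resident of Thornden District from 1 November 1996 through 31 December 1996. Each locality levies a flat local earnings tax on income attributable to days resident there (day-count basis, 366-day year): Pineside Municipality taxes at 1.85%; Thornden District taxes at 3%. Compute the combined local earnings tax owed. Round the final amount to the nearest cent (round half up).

Pineside Municipality, 1 January – 31 October 1996: 305 days → €83,500 × 1.85% × 305/366 = €1,287.2917
Thornden District, 1 November – 31 December 1996: 61 days → €83,500 × 3% × 61/366 = €417.5000
Total = €1,704.7917

€1,704.79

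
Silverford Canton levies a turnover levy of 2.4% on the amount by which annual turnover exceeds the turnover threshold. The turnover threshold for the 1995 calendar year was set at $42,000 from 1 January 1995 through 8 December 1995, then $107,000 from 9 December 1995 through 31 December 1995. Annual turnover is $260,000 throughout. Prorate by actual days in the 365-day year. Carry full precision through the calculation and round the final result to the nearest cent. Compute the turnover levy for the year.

1 January – 8 December 1995: 342 days, exemption $42,000 → ($260,000 − $42,000) × 2.4% × 342/365 = $4,902.3123
9 December – 31 December 1995: 23 days, exemption $107,000 → ($260,000 − $107,000) × 2.4% × 23/365 = $231.3863
Total = $5,133.6986

$5,133.70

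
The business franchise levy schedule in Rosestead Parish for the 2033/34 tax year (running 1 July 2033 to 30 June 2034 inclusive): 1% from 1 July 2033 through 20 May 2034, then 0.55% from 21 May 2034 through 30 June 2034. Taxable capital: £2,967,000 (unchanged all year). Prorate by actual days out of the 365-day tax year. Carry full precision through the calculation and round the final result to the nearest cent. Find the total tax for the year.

1 July 2033 – 20 May 2034: 324 days at 1% → £2,967,000 × 1% × 324/365 = £26,337.2055
21 May – 30 June 2034: 41 days at 0.55% → £2,967,000 × 0.55% × 41/365 = £1,833.0370
Total = £28,170.2425

£28,170.24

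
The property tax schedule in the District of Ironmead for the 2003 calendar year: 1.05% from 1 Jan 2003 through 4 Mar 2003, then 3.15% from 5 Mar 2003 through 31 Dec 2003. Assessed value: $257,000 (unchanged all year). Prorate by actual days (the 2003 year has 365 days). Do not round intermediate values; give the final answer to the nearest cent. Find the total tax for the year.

$7,163.96

1 Jan – 4 Mar 2003: 63 days at 1.05% → $257,000 × 1.05% × 63/365 = $465.7685
5 Mar – 31 Dec 2003: 302 days at 3.15% → $257,000 × 3.15% × 302/365 = $6,698.1945
Total = $7,163.9630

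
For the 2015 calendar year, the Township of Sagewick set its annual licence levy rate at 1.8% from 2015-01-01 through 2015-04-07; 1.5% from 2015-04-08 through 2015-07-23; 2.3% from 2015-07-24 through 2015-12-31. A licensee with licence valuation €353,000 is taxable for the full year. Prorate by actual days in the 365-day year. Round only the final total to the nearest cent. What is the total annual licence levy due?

2015-01-01 to 2015-04-07: 97 days at 1.8% → €353,000 × 1.8% × 97/365 = €1,688.5973
2015-04-08 to 2015-07-23: 107 days at 1.5% → €353,000 × 1.5% × 107/365 = €1,552.2329
2015-07-24 to 2015-12-31: 161 days at 2.3% → €353,000 × 2.3% × 161/365 = €3,581.2575
Total = €6,822.0877

€6,822.09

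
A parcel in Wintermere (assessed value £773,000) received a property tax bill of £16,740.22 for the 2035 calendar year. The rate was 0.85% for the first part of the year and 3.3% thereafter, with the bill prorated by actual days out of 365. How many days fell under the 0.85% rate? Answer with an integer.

Let d = days at the first rate; then 365 − d days at the second rate.
£773,000 × [0.85%·d + 3.3%·(365−d)] / 365 = £16,740.22
Solving gives d = 169, so the new rate took effect on 19 June 2035.

169 days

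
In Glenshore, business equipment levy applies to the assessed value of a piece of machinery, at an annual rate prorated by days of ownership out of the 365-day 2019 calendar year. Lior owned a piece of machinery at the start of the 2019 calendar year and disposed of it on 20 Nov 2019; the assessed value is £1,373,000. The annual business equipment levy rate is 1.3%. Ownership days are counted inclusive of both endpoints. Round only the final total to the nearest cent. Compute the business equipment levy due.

£15,844.04

Days held (1 Jan – 20 Nov 2019): 324 out of 365
Tax = £1,373,000 × 1.3% × 324/365 = £15,844.0438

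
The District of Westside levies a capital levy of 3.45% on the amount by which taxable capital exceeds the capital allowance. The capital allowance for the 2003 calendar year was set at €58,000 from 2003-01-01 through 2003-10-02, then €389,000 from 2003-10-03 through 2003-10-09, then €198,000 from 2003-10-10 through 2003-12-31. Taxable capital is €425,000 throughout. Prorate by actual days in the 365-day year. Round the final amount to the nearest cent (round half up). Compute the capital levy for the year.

€11,344.17

2003-01-01 to 2003-10-02: 275 days, exemption €58,000 → (€425,000 − €58,000) × 3.45% × 275/365 = €9,539.4863
2003-10-03 to 2003-10-09: 7 days, exemption €389,000 → (€425,000 − €389,000) × 3.45% × 7/365 = €23.8192
2003-10-10 to 2003-12-31: 83 days, exemption €198,000 → (€425,000 − €198,000) × 3.45% × 83/365 = €1,780.8616
Total = €11,344.1671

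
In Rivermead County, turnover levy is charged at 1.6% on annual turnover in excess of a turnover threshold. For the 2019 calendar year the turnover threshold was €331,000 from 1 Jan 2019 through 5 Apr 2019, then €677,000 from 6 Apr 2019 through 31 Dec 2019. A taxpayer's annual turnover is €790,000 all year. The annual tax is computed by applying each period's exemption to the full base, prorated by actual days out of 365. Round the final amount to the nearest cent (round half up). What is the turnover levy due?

1 Jan – 5 Apr 2019: 95 days, exemption €331,000 → (€790,000 − €331,000) × 1.6% × 95/365 = €1,911.4521
6 Apr – 31 Dec 2019: 270 days, exemption €677,000 → (€790,000 − €677,000) × 1.6% × 270/365 = €1,337.4247
Total = €3,248.8767

€3,248.88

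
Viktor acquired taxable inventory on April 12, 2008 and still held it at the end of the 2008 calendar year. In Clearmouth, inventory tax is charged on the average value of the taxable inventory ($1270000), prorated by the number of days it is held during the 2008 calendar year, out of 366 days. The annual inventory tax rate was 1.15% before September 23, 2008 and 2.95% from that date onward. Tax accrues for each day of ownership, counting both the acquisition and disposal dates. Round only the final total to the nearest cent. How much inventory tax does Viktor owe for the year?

$16780.66

April 12 – September 22, 2008: 164 days at 1.15% → $1270000 × 1.15% × 164/366 = $6544.3169
September 23 – December 31, 2008: 100 days at 2.95% → $1270000 × 2.95% × 100/366 = $10236.3388
Total = $16780.6557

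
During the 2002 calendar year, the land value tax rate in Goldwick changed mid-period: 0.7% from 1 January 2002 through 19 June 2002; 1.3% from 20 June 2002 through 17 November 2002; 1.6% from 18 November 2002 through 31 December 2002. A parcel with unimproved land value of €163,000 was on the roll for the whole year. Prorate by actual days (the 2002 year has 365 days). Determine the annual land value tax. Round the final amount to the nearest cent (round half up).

€1,722.44

1 January – 19 June 2002: 170 days at 0.7% → €163,000 × 0.7% × 170/365 = €531.4247
20 June – 17 November 2002: 151 days at 1.3% → €163,000 × 1.3% × 151/365 = €876.6274
18 November – 31 December 2002: 44 days at 1.6% → €163,000 × 1.6% × 44/365 = €314.3890
Total = €1,722.4411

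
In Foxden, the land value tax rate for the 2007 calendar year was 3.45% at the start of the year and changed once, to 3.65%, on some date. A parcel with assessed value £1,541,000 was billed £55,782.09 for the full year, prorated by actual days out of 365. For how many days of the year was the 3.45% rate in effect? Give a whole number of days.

55 days

Let d = days at the first rate; then 365 − d days at the second rate.
£1,541,000 × [3.45%·d + 3.65%·(365−d)] / 365 = £55,782.09
Solving gives d = 55, so the new rate took effect on February 25, 2007.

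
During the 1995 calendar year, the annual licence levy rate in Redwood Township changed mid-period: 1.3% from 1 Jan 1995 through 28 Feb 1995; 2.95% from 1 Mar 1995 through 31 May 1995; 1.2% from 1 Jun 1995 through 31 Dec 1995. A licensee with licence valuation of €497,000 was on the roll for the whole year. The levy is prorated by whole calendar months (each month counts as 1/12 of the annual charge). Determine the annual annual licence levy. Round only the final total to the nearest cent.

€8,221.21

1 Jan – 28 Feb 1995: 2 months at 1.3% → €497,000 × 1.3% × 2/12 = €1,076.8333
1 Mar – 31 May 1995: 3 months at 2.95% → €497,000 × 2.95% × 3/12 = €3,665.3750
1 Jun – 31 Dec 1995: 7 months at 1.2% → €497,000 × 1.2% × 7/12 = €3,479.0000
Total = €8,221.2083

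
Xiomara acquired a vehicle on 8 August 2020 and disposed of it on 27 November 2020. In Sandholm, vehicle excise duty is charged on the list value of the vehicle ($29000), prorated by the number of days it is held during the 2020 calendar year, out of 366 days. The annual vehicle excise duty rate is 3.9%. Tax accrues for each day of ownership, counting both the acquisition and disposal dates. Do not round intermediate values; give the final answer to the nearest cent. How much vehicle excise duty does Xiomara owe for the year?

Days held (8 August – 27 November 2020): 112 out of 366
Tax = $29000 × 3.9% × 112/366 = $346.0984

$346.10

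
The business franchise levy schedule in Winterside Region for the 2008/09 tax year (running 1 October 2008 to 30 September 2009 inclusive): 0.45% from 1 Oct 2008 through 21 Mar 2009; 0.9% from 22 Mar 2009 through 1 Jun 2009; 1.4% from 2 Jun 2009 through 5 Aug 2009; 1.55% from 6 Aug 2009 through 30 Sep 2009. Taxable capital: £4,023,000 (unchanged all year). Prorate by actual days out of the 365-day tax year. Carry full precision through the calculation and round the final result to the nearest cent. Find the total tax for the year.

1 Oct 2008 – 21 Mar 2009: 172 days at 0.45% → £4,023,000 × 0.45% × 172/365 = £8,530.9644
22 Mar – 1 Jun 2009: 72 days at 0.9% → £4,023,000 × 0.9% × 72/365 = £7,142.2027
2 Jun – 5 Aug 2009: 65 days at 1.4% → £4,023,000 × 1.4% × 65/365 = £10,029.9452
6 Aug – 30 Sep 2009: 56 days at 1.55% → £4,023,000 × 1.55% × 56/365 = £9,567.0247
Total = £35,270.1370

£35,270.14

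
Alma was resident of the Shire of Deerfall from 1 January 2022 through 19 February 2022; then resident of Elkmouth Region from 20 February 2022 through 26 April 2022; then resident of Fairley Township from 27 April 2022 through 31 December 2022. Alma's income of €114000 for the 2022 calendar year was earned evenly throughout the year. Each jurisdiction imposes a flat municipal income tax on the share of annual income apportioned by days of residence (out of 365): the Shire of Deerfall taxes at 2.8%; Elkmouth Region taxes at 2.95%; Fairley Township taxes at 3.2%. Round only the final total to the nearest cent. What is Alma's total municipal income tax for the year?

€3534.00

The Shire of Deerfall, 1 January – 19 February 2022: 50 days → €114000 × 2.8% × 50/365 = €437.2603
Elkmouth Region, 20 February – 26 April 2022: 66 days → €114000 × 2.95% × 66/365 = €608.1041
Fairley Township, 27 April – 31 December 2022: 249 days → €114000 × 3.2% × 249/365 = €2488.6356
Total = €3534.0000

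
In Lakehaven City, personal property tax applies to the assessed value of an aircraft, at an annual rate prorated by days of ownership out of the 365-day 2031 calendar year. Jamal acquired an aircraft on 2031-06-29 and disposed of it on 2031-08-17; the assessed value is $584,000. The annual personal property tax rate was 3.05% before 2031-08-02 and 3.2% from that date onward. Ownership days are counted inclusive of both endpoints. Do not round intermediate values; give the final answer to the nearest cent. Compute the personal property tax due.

$2,478.40

2031-06-29 to 2031-08-01: 34 days at 3.05% → $584,000 × 3.05% × 34/365 = $1,659.2000
2031-08-02 to 2031-08-17: 16 days at 3.2% → $584,000 × 3.2% × 16/365 = $819.2000
Total = $2,478.4000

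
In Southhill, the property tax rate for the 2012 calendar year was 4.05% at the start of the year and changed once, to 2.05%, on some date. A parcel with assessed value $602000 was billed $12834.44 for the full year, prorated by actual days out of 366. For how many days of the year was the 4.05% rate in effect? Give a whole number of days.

Let d = days at the first rate; then 366 − d days at the second rate.
$602000 × [4.05%·d + 2.05%·(366−d)] / 366 = $12834.44
Solving gives d = 15, so the new rate took effect on January 16, 2012.

15 days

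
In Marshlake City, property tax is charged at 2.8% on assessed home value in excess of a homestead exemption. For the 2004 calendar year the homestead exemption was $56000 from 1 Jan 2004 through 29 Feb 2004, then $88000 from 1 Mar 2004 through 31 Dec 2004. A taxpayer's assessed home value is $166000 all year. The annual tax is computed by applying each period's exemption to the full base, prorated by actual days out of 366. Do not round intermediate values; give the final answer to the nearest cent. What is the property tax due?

1 Jan – 29 Feb 2004: 60 days, exemption $56000 → ($166000 − $56000) × 2.8% × 60/366 = $504.9180
1 Mar – 31 Dec 2004: 306 days, exemption $88000 → ($166000 − $88000) × 2.8% × 306/366 = $1825.9672
Total = $2330.8852

$2330.89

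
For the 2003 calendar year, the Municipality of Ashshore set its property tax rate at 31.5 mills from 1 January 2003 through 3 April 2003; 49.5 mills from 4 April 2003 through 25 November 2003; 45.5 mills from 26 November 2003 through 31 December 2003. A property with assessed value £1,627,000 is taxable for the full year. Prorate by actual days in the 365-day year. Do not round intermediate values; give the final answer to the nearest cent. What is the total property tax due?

1 January – 3 April 2003: 93 days at 31.5 mills → £1,627,000 × 3.15% × 93/365 = £13,058.3466
4 April – 25 November 2003: 236 days at 49.5 mills → £1,627,000 × 4.95% × 236/365 = £52,072.9151
26 November – 31 December 2003: 36 days at 45.5 mills → £1,627,000 × 4.55% × 36/365 = £7,301.4411
Total = £72,432.7027

£72,432.70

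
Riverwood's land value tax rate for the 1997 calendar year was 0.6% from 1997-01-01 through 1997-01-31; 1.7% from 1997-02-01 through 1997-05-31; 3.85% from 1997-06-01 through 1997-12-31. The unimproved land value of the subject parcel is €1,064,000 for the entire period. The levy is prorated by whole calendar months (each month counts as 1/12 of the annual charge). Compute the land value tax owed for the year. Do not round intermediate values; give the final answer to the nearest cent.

€30,457.00

1997-01-01 to 1997-01-31: 1 month at 0.6% → €1,064,000 × 0.6% × 1/12 = €532.0000
1997-02-01 to 1997-05-31: 4 months at 1.7% → €1,064,000 × 1.7% × 4/12 = €6,029.3333
1997-06-01 to 1997-12-31: 7 months at 3.85% → €1,064,000 × 3.85% × 7/12 = €23,895.6667
Total = €30,457.0000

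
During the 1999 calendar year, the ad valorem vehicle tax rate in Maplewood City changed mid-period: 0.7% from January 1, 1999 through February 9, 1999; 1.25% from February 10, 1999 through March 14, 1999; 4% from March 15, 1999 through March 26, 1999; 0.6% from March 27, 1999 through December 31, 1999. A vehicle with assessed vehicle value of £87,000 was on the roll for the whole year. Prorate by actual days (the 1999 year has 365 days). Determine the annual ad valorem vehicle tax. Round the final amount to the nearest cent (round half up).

January 1 – February 9, 1999: 40 days at 0.7% → £87,000 × 0.7% × 40/365 = £66.7397
February 10 – March 14, 1999: 33 days at 1.25% → £87,000 × 1.25% × 33/365 = £98.3219
March 15 – March 26, 1999: 12 days at 4% → £87,000 × 4% × 12/365 = £114.4110
March 27 – December 31, 1999: 280 days at 0.6% → £87,000 × 0.6% × 280/365 = £400.4384
Total = £679.9110

£679.91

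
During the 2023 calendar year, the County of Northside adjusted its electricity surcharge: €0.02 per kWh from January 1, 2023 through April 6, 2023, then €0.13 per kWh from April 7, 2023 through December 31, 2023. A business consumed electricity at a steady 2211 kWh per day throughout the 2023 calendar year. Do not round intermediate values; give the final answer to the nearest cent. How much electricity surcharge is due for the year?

€81,563.79

January 1 – April 6, 2023: 96 days × 2211 kWh/day = 212,256 kWh at €0.02/kWh → €4,245.12
April 7 – December 31, 2023: 269 days × 2211 kWh/day = 594,759 kWh at €0.13/kWh → €77,318.67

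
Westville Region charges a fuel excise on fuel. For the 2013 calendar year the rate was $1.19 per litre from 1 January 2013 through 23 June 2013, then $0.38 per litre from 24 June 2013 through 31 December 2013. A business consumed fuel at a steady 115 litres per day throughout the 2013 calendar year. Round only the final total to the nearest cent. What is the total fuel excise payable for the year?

$32,158.60

1 January – 23 June 2013: 174 days × 115 litres/day = 20,010 litres at $1.19/litre → $23,811.90
24 June – 31 December 2013: 191 days × 115 litres/day = 21,965 litres at $0.38/litre → $8,346.70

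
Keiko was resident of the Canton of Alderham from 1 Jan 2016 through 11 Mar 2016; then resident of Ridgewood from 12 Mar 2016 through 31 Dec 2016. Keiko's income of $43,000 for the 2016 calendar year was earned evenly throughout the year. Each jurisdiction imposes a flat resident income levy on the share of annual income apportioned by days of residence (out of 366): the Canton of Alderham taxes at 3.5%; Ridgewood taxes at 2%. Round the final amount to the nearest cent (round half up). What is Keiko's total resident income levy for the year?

$985.12

The Canton of Alderham, 1 Jan – 11 Mar 2016: 71 days → $43,000 × 3.5% × 71/366 = $291.9536
Ridgewood, 12 Mar – 31 Dec 2016: 295 days → $43,000 × 2% × 295/366 = $693.1694
Total = $985.1230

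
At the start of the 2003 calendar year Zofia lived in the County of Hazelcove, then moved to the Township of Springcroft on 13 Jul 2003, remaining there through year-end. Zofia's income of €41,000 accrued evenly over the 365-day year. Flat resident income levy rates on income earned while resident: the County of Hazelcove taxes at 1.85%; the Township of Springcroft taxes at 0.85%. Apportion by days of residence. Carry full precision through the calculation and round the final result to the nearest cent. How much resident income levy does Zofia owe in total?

The County of Hazelcove, 1 Jan – 12 Jul 2003: 193 days → €41,000 × 1.85% × 193/365 = €401.0699
The Township of Springcroft, 13 Jul – 31 Dec 2003: 172 days → €41,000 × 0.85% × 172/365 = €164.2247
Total = €565.2945

€565.29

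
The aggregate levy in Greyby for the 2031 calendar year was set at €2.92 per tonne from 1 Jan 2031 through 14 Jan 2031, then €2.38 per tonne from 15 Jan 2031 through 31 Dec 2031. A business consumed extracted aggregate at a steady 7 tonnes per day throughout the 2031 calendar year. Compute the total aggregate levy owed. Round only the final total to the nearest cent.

€6133.82

1 Jan – 14 Jan 2031: 14 days × 7 tonnes/day = 98 tonnes at €2.92/tonne → €286.16
15 Jan – 31 Dec 2031: 351 days × 7 tonnes/day = 2,457 tonnes at €2.38/tonne → €5847.66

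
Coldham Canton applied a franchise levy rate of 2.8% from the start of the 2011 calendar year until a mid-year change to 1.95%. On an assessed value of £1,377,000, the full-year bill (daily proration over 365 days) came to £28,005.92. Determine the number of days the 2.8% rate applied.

Let d = days at the first rate; then 365 − d days at the second rate.
£1,377,000 × [2.8%·d + 1.95%·(365−d)] / 365 = £28,005.92
Solving gives d = 36, so the new rate took effect on 6 Feb 2011.

36 days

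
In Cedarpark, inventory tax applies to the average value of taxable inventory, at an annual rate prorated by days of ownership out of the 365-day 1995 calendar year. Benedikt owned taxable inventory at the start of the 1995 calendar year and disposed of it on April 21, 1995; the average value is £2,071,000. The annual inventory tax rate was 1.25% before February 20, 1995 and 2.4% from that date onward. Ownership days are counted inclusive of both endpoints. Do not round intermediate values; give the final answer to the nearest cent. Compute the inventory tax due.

£11,852.93

January 1 – February 19, 1995: 50 days at 1.25% → £2,071,000 × 1.25% × 50/365 = £3,546.2329
February 20 – April 21, 1995: 61 days at 2.4% → £2,071,000 × 2.4% × 61/365 = £8,306.6959
Total = £11,852.9288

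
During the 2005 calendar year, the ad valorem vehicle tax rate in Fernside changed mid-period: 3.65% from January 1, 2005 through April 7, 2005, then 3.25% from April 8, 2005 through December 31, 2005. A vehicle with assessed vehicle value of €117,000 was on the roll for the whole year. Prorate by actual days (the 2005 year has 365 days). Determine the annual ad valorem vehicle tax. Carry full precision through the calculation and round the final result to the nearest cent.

€3,926.87

January 1 – April 7, 2005: 97 days at 3.65% → €117,000 × 3.65% × 97/365 = €1,134.9000
April 8 – December 31, 2005: 268 days at 3.25% → €117,000 × 3.25% × 268/365 = €2,791.9726
Total = €3,926.8726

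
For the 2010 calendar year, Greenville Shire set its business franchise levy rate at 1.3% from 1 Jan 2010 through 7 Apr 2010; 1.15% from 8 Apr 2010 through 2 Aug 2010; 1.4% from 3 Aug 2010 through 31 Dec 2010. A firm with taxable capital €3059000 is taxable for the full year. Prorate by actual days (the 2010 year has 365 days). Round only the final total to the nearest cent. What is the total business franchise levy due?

1 Jan – 7 Apr 2010: 97 days at 1.3% → €3059000 × 1.3% × 97/365 = €10568.2164
8 Apr – 2 Aug 2010: 117 days at 1.15% → €3059000 × 1.15% × 117/365 = €11276.3959
3 Aug – 31 Dec 2010: 151 days at 1.4% → €3059000 × 1.4% × 151/365 = €17717.0575
Total = €39561.6699

€39561.67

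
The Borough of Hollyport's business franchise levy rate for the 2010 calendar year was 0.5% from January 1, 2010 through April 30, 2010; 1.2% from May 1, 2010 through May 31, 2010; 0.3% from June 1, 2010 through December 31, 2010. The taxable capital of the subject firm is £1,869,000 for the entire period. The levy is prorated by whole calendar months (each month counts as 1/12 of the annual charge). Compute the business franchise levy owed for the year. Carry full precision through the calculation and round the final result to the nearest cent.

January 1 – April 30, 2010: 4 months at 0.5% → £1,869,000 × 0.5% × 4/12 = £3,115.0000
May 1 – May 31, 2010: 1 month at 1.2% → £1,869,000 × 1.2% × 1/12 = £1,869.0000
June 1 – December 31, 2010: 7 months at 0.3% → £1,869,000 × 0.3% × 7/12 = £3,270.7500
Total = £8,254.7500

£8,254.75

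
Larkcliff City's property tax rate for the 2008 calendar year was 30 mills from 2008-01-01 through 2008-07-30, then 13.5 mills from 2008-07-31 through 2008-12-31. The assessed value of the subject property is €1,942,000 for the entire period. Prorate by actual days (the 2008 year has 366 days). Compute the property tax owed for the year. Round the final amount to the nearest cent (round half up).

€44,777.43

2008-01-01 to 2008-07-30: 212 days at 30 mills → €1,942,000 × 3% × 212/366 = €33,746.2295
2008-07-31 to 2008-12-31: 154 days at 13.5 mills → €1,942,000 × 1.35% × 154/366 = €11,031.1967
Total = €44,777.4262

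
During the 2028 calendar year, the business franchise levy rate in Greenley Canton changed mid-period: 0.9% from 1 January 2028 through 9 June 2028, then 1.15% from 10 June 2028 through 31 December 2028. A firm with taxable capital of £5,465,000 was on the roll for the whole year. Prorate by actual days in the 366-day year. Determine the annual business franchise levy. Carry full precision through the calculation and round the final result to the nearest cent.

1 January – 9 June 2028: 161 days at 0.9% → £5,465,000 × 0.9% × 161/366 = £21,636.0246
10 June – 31 December 2028: 205 days at 1.15% → £5,465,000 × 1.15% × 205/366 = £35,201.4686
Total = £56,837.4932

£56,837.49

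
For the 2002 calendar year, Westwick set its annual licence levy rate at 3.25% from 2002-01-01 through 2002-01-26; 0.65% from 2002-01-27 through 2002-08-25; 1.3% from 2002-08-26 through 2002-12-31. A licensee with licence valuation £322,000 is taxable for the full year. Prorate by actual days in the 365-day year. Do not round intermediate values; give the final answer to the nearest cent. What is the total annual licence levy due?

2002-01-01 to 2002-01-26: 26 days at 3.25% → £322,000 × 3.25% × 26/365 = £745.4521
2002-01-27 to 2002-08-25: 211 days at 0.65% → £322,000 × 0.65% × 211/365 = £1,209.9260
2002-08-26 to 2002-12-31: 128 days at 1.3% → £322,000 × 1.3% × 128/365 = £1,467.9671
Total = £3,423.3452

£3,423.35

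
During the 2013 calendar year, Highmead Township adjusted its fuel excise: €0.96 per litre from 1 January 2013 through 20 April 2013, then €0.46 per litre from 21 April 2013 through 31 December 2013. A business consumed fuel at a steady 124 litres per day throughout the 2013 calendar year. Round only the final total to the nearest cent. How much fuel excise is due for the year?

€27639.60

1 January – 20 April 2013: 110 days × 124 litres/day = 13,640 litres at €0.96/litre → €13094.40
21 April – 31 December 2013: 255 days × 124 litres/day = 31,620 litres at €0.46/litre → €14545.20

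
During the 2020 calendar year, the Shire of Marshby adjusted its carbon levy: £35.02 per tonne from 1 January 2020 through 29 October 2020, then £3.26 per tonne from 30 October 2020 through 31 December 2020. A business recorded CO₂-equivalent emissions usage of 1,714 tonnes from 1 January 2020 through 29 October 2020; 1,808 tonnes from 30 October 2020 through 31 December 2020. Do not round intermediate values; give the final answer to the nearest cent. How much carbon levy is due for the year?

1 January – 29 October 2020: 1,714 tonnes at £35.02/tonne → £60,024.28
30 October – 31 December 2020: 1,808 tonnes at £3.26/tonne → £5,894.08

£65,918.36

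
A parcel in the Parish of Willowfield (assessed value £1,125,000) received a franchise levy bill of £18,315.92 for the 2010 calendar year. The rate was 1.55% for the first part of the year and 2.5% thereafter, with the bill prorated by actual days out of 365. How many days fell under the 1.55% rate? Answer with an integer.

335 days

Let d = days at the first rate; then 365 − d days at the second rate.
£1,125,000 × [1.55%·d + 2.5%·(365−d)] / 365 = £18,315.92
Solving gives d = 335, so the new rate took effect on 2 Dec 2010.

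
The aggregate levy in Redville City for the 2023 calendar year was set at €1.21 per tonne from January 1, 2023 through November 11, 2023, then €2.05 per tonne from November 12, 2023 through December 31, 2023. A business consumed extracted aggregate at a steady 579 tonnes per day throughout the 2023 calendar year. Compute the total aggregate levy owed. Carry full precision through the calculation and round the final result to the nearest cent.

€280,033.35

January 1 – November 11, 2023: 315 days × 579 tonnes/day = 182,385 tonnes at €1.21/tonne → €220,685.85
November 12 – December 31, 2023: 50 days × 579 tonnes/day = 28,950 tonnes at €2.05/tonne → €59,347.50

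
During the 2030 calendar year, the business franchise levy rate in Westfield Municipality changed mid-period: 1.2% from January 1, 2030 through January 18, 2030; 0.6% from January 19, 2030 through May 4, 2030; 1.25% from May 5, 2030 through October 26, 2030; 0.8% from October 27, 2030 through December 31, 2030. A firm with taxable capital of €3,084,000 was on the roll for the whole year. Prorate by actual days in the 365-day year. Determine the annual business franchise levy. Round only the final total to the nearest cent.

€30,142.93

January 1 – January 18, 2030: 18 days at 1.2% → €3,084,000 × 1.2% × 18/365 = €1,825.0521
January 19 – May 4, 2030: 106 days at 0.6% → €3,084,000 × 0.6% × 106/365 = €5,373.7644
May 5 – October 26, 2030: 175 days at 1.25% → €3,084,000 × 1.25% × 175/365 = €18,482.8767
October 27 – December 31, 2030: 66 days at 0.8% → €3,084,000 × 0.8% × 66/365 = €4,461.2384
Total = €30,142.9315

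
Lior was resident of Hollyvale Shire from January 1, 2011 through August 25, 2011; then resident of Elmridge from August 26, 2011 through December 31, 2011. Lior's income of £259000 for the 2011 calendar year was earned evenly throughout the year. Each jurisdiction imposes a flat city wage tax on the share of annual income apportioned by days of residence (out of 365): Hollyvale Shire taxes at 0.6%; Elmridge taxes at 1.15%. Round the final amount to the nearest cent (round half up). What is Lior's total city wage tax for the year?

Hollyvale Shire, January 1 – August 25, 2011: 237 days → £259000 × 0.6% × 237/365 = £1009.0356
Elmridge, August 26 – December 31, 2011: 128 days → £259000 × 1.15% × 128/365 = £1044.5151
Total = £2053.5507

£2053.55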